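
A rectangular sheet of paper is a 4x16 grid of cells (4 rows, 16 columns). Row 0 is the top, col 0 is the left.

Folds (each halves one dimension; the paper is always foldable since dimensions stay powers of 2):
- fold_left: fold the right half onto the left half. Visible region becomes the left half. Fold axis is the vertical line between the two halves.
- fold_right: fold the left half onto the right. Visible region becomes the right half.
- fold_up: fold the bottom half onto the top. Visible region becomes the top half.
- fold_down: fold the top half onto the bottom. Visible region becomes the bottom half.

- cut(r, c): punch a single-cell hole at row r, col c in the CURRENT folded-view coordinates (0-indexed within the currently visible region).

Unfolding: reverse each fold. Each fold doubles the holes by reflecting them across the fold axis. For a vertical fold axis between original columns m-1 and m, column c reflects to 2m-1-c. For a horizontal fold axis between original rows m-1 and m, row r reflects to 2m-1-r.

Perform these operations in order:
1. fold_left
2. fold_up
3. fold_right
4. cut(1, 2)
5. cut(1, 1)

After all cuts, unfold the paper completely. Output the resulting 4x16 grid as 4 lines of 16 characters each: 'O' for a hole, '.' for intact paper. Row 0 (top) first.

Op 1 fold_left: fold axis v@8; visible region now rows[0,4) x cols[0,8) = 4x8
Op 2 fold_up: fold axis h@2; visible region now rows[0,2) x cols[0,8) = 2x8
Op 3 fold_right: fold axis v@4; visible region now rows[0,2) x cols[4,8) = 2x4
Op 4 cut(1, 2): punch at orig (1,6); cuts so far [(1, 6)]; region rows[0,2) x cols[4,8) = 2x4
Op 5 cut(1, 1): punch at orig (1,5); cuts so far [(1, 5), (1, 6)]; region rows[0,2) x cols[4,8) = 2x4
Unfold 1 (reflect across v@4): 4 holes -> [(1, 1), (1, 2), (1, 5), (1, 6)]
Unfold 2 (reflect across h@2): 8 holes -> [(1, 1), (1, 2), (1, 5), (1, 6), (2, 1), (2, 2), (2, 5), (2, 6)]
Unfold 3 (reflect across v@8): 16 holes -> [(1, 1), (1, 2), (1, 5), (1, 6), (1, 9), (1, 10), (1, 13), (1, 14), (2, 1), (2, 2), (2, 5), (2, 6), (2, 9), (2, 10), (2, 13), (2, 14)]

Answer: ................
.OO..OO..OO..OO.
.OO..OO..OO..OO.
................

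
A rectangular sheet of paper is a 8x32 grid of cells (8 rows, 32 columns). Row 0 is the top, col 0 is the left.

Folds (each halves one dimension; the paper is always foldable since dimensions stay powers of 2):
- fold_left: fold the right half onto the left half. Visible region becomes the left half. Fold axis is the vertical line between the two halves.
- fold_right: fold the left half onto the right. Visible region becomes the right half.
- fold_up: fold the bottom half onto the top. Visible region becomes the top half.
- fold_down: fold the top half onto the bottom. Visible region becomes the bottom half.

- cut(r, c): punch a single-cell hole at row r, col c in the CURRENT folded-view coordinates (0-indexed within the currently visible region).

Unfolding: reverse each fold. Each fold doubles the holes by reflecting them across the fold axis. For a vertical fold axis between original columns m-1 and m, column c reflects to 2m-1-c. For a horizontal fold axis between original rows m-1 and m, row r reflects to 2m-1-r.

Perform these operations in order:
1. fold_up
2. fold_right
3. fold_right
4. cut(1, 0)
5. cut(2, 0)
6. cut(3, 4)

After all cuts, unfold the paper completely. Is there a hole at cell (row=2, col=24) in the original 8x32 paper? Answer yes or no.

Op 1 fold_up: fold axis h@4; visible region now rows[0,4) x cols[0,32) = 4x32
Op 2 fold_right: fold axis v@16; visible region now rows[0,4) x cols[16,32) = 4x16
Op 3 fold_right: fold axis v@24; visible region now rows[0,4) x cols[24,32) = 4x8
Op 4 cut(1, 0): punch at orig (1,24); cuts so far [(1, 24)]; region rows[0,4) x cols[24,32) = 4x8
Op 5 cut(2, 0): punch at orig (2,24); cuts so far [(1, 24), (2, 24)]; region rows[0,4) x cols[24,32) = 4x8
Op 6 cut(3, 4): punch at orig (3,28); cuts so far [(1, 24), (2, 24), (3, 28)]; region rows[0,4) x cols[24,32) = 4x8
Unfold 1 (reflect across v@24): 6 holes -> [(1, 23), (1, 24), (2, 23), (2, 24), (3, 19), (3, 28)]
Unfold 2 (reflect across v@16): 12 holes -> [(1, 7), (1, 8), (1, 23), (1, 24), (2, 7), (2, 8), (2, 23), (2, 24), (3, 3), (3, 12), (3, 19), (3, 28)]
Unfold 3 (reflect across h@4): 24 holes -> [(1, 7), (1, 8), (1, 23), (1, 24), (2, 7), (2, 8), (2, 23), (2, 24), (3, 3), (3, 12), (3, 19), (3, 28), (4, 3), (4, 12), (4, 19), (4, 28), (5, 7), (5, 8), (5, 23), (5, 24), (6, 7), (6, 8), (6, 23), (6, 24)]
Holes: [(1, 7), (1, 8), (1, 23), (1, 24), (2, 7), (2, 8), (2, 23), (2, 24), (3, 3), (3, 12), (3, 19), (3, 28), (4, 3), (4, 12), (4, 19), (4, 28), (5, 7), (5, 8), (5, 23), (5, 24), (6, 7), (6, 8), (6, 23), (6, 24)]

Answer: yes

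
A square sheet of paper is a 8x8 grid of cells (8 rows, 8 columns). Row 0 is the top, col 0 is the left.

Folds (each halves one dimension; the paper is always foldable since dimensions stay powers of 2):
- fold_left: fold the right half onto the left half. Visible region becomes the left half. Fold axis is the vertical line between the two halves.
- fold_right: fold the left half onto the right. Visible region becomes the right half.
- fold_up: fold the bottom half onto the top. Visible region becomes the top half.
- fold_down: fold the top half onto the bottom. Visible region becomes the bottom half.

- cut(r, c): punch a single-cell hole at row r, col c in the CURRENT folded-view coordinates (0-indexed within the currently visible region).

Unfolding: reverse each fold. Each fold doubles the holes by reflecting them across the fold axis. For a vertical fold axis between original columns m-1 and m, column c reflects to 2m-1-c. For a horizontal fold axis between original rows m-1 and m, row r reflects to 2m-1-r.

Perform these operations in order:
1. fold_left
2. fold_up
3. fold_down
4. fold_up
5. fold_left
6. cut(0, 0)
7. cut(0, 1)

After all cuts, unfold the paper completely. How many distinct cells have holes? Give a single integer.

Op 1 fold_left: fold axis v@4; visible region now rows[0,8) x cols[0,4) = 8x4
Op 2 fold_up: fold axis h@4; visible region now rows[0,4) x cols[0,4) = 4x4
Op 3 fold_down: fold axis h@2; visible region now rows[2,4) x cols[0,4) = 2x4
Op 4 fold_up: fold axis h@3; visible region now rows[2,3) x cols[0,4) = 1x4
Op 5 fold_left: fold axis v@2; visible region now rows[2,3) x cols[0,2) = 1x2
Op 6 cut(0, 0): punch at orig (2,0); cuts so far [(2, 0)]; region rows[2,3) x cols[0,2) = 1x2
Op 7 cut(0, 1): punch at orig (2,1); cuts so far [(2, 0), (2, 1)]; region rows[2,3) x cols[0,2) = 1x2
Unfold 1 (reflect across v@2): 4 holes -> [(2, 0), (2, 1), (2, 2), (2, 3)]
Unfold 2 (reflect across h@3): 8 holes -> [(2, 0), (2, 1), (2, 2), (2, 3), (3, 0), (3, 1), (3, 2), (3, 3)]
Unfold 3 (reflect across h@2): 16 holes -> [(0, 0), (0, 1), (0, 2), (0, 3), (1, 0), (1, 1), (1, 2), (1, 3), (2, 0), (2, 1), (2, 2), (2, 3), (3, 0), (3, 1), (3, 2), (3, 3)]
Unfold 4 (reflect across h@4): 32 holes -> [(0, 0), (0, 1), (0, 2), (0, 3), (1, 0), (1, 1), (1, 2), (1, 3), (2, 0), (2, 1), (2, 2), (2, 3), (3, 0), (3, 1), (3, 2), (3, 3), (4, 0), (4, 1), (4, 2), (4, 3), (5, 0), (5, 1), (5, 2), (5, 3), (6, 0), (6, 1), (6, 2), (6, 3), (7, 0), (7, 1), (7, 2), (7, 3)]
Unfold 5 (reflect across v@4): 64 holes -> [(0, 0), (0, 1), (0, 2), (0, 3), (0, 4), (0, 5), (0, 6), (0, 7), (1, 0), (1, 1), (1, 2), (1, 3), (1, 4), (1, 5), (1, 6), (1, 7), (2, 0), (2, 1), (2, 2), (2, 3), (2, 4), (2, 5), (2, 6), (2, 7), (3, 0), (3, 1), (3, 2), (3, 3), (3, 4), (3, 5), (3, 6), (3, 7), (4, 0), (4, 1), (4, 2), (4, 3), (4, 4), (4, 5), (4, 6), (4, 7), (5, 0), (5, 1), (5, 2), (5, 3), (5, 4), (5, 5), (5, 6), (5, 7), (6, 0), (6, 1), (6, 2), (6, 3), (6, 4), (6, 5), (6, 6), (6, 7), (7, 0), (7, 1), (7, 2), (7, 3), (7, 4), (7, 5), (7, 6), (7, 7)]

Answer: 64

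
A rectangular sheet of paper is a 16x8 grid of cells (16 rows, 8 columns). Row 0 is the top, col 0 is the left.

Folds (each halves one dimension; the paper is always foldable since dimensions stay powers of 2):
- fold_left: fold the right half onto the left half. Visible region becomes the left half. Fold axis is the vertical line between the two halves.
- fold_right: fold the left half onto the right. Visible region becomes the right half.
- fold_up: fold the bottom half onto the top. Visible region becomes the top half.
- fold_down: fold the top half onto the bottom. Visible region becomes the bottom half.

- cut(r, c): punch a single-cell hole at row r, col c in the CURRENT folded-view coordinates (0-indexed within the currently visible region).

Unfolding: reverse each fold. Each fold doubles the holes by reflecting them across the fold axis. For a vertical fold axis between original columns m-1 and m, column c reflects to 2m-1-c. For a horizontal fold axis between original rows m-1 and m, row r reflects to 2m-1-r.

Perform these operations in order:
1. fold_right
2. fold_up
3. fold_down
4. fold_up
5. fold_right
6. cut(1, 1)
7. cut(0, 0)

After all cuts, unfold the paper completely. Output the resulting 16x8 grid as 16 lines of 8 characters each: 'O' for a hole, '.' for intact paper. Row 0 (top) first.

Answer: .OO..OO.
O..OO..O
O..OO..O
.OO..OO.
.OO..OO.
O..OO..O
O..OO..O
.OO..OO.
.OO..OO.
O..OO..O
O..OO..O
.OO..OO.
.OO..OO.
O..OO..O
O..OO..O
.OO..OO.

Derivation:
Op 1 fold_right: fold axis v@4; visible region now rows[0,16) x cols[4,8) = 16x4
Op 2 fold_up: fold axis h@8; visible region now rows[0,8) x cols[4,8) = 8x4
Op 3 fold_down: fold axis h@4; visible region now rows[4,8) x cols[4,8) = 4x4
Op 4 fold_up: fold axis h@6; visible region now rows[4,6) x cols[4,8) = 2x4
Op 5 fold_right: fold axis v@6; visible region now rows[4,6) x cols[6,8) = 2x2
Op 6 cut(1, 1): punch at orig (5,7); cuts so far [(5, 7)]; region rows[4,6) x cols[6,8) = 2x2
Op 7 cut(0, 0): punch at orig (4,6); cuts so far [(4, 6), (5, 7)]; region rows[4,6) x cols[6,8) = 2x2
Unfold 1 (reflect across v@6): 4 holes -> [(4, 5), (4, 6), (5, 4), (5, 7)]
Unfold 2 (reflect across h@6): 8 holes -> [(4, 5), (4, 6), (5, 4), (5, 7), (6, 4), (6, 7), (7, 5), (7, 6)]
Unfold 3 (reflect across h@4): 16 holes -> [(0, 5), (0, 6), (1, 4), (1, 7), (2, 4), (2, 7), (3, 5), (3, 6), (4, 5), (4, 6), (5, 4), (5, 7), (6, 4), (6, 7), (7, 5), (7, 6)]
Unfold 4 (reflect across h@8): 32 holes -> [(0, 5), (0, 6), (1, 4), (1, 7), (2, 4), (2, 7), (3, 5), (3, 6), (4, 5), (4, 6), (5, 4), (5, 7), (6, 4), (6, 7), (7, 5), (7, 6), (8, 5), (8, 6), (9, 4), (9, 7), (10, 4), (10, 7), (11, 5), (11, 6), (12, 5), (12, 6), (13, 4), (13, 7), (14, 4), (14, 7), (15, 5), (15, 6)]
Unfold 5 (reflect across v@4): 64 holes -> [(0, 1), (0, 2), (0, 5), (0, 6), (1, 0), (1, 3), (1, 4), (1, 7), (2, 0), (2, 3), (2, 4), (2, 7), (3, 1), (3, 2), (3, 5), (3, 6), (4, 1), (4, 2), (4, 5), (4, 6), (5, 0), (5, 3), (5, 4), (5, 7), (6, 0), (6, 3), (6, 4), (6, 7), (7, 1), (7, 2), (7, 5), (7, 6), (8, 1), (8, 2), (8, 5), (8, 6), (9, 0), (9, 3), (9, 4), (9, 7), (10, 0), (10, 3), (10, 4), (10, 7), (11, 1), (11, 2), (11, 5), (11, 6), (12, 1), (12, 2), (12, 5), (12, 6), (13, 0), (13, 3), (13, 4), (13, 7), (14, 0), (14, 3), (14, 4), (14, 7), (15, 1), (15, 2), (15, 5), (15, 6)]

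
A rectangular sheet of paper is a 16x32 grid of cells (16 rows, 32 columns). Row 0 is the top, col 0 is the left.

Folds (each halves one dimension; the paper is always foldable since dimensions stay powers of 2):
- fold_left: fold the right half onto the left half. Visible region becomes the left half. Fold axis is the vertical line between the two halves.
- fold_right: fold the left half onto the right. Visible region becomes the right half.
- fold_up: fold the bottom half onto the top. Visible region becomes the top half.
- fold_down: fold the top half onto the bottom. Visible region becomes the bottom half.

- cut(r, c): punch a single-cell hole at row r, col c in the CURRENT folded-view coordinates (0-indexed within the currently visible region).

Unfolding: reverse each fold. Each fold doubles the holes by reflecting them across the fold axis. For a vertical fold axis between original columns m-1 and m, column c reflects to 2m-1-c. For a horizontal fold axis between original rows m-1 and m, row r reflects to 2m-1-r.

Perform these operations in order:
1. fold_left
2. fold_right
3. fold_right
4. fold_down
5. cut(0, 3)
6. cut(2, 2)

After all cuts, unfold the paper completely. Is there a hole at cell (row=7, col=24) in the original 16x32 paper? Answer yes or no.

Op 1 fold_left: fold axis v@16; visible region now rows[0,16) x cols[0,16) = 16x16
Op 2 fold_right: fold axis v@8; visible region now rows[0,16) x cols[8,16) = 16x8
Op 3 fold_right: fold axis v@12; visible region now rows[0,16) x cols[12,16) = 16x4
Op 4 fold_down: fold axis h@8; visible region now rows[8,16) x cols[12,16) = 8x4
Op 5 cut(0, 3): punch at orig (8,15); cuts so far [(8, 15)]; region rows[8,16) x cols[12,16) = 8x4
Op 6 cut(2, 2): punch at orig (10,14); cuts so far [(8, 15), (10, 14)]; region rows[8,16) x cols[12,16) = 8x4
Unfold 1 (reflect across h@8): 4 holes -> [(5, 14), (7, 15), (8, 15), (10, 14)]
Unfold 2 (reflect across v@12): 8 holes -> [(5, 9), (5, 14), (7, 8), (7, 15), (8, 8), (8, 15), (10, 9), (10, 14)]
Unfold 3 (reflect across v@8): 16 holes -> [(5, 1), (5, 6), (5, 9), (5, 14), (7, 0), (7, 7), (7, 8), (7, 15), (8, 0), (8, 7), (8, 8), (8, 15), (10, 1), (10, 6), (10, 9), (10, 14)]
Unfold 4 (reflect across v@16): 32 holes -> [(5, 1), (5, 6), (5, 9), (5, 14), (5, 17), (5, 22), (5, 25), (5, 30), (7, 0), (7, 7), (7, 8), (7, 15), (7, 16), (7, 23), (7, 24), (7, 31), (8, 0), (8, 7), (8, 8), (8, 15), (8, 16), (8, 23), (8, 24), (8, 31), (10, 1), (10, 6), (10, 9), (10, 14), (10, 17), (10, 22), (10, 25), (10, 30)]
Holes: [(5, 1), (5, 6), (5, 9), (5, 14), (5, 17), (5, 22), (5, 25), (5, 30), (7, 0), (7, 7), (7, 8), (7, 15), (7, 16), (7, 23), (7, 24), (7, 31), (8, 0), (8, 7), (8, 8), (8, 15), (8, 16), (8, 23), (8, 24), (8, 31), (10, 1), (10, 6), (10, 9), (10, 14), (10, 17), (10, 22), (10, 25), (10, 30)]

Answer: yes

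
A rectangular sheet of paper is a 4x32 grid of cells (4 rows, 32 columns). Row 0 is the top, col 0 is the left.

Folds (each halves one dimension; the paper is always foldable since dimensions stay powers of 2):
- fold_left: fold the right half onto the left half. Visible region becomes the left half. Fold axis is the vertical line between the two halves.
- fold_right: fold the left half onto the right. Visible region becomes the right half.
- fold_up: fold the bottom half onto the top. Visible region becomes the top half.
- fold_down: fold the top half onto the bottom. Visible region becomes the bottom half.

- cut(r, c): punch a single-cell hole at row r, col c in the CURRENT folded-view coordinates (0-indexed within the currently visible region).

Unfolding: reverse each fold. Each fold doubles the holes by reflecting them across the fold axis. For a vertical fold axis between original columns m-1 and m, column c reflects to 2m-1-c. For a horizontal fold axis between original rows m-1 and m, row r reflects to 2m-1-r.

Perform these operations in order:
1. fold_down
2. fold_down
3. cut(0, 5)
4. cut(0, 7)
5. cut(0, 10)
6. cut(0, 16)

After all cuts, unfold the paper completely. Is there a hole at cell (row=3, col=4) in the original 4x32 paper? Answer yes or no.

Answer: no

Derivation:
Op 1 fold_down: fold axis h@2; visible region now rows[2,4) x cols[0,32) = 2x32
Op 2 fold_down: fold axis h@3; visible region now rows[3,4) x cols[0,32) = 1x32
Op 3 cut(0, 5): punch at orig (3,5); cuts so far [(3, 5)]; region rows[3,4) x cols[0,32) = 1x32
Op 4 cut(0, 7): punch at orig (3,7); cuts so far [(3, 5), (3, 7)]; region rows[3,4) x cols[0,32) = 1x32
Op 5 cut(0, 10): punch at orig (3,10); cuts so far [(3, 5), (3, 7), (3, 10)]; region rows[3,4) x cols[0,32) = 1x32
Op 6 cut(0, 16): punch at orig (3,16); cuts so far [(3, 5), (3, 7), (3, 10), (3, 16)]; region rows[3,4) x cols[0,32) = 1x32
Unfold 1 (reflect across h@3): 8 holes -> [(2, 5), (2, 7), (2, 10), (2, 16), (3, 5), (3, 7), (3, 10), (3, 16)]
Unfold 2 (reflect across h@2): 16 holes -> [(0, 5), (0, 7), (0, 10), (0, 16), (1, 5), (1, 7), (1, 10), (1, 16), (2, 5), (2, 7), (2, 10), (2, 16), (3, 5), (3, 7), (3, 10), (3, 16)]
Holes: [(0, 5), (0, 7), (0, 10), (0, 16), (1, 5), (1, 7), (1, 10), (1, 16), (2, 5), (2, 7), (2, 10), (2, 16), (3, 5), (3, 7), (3, 10), (3, 16)]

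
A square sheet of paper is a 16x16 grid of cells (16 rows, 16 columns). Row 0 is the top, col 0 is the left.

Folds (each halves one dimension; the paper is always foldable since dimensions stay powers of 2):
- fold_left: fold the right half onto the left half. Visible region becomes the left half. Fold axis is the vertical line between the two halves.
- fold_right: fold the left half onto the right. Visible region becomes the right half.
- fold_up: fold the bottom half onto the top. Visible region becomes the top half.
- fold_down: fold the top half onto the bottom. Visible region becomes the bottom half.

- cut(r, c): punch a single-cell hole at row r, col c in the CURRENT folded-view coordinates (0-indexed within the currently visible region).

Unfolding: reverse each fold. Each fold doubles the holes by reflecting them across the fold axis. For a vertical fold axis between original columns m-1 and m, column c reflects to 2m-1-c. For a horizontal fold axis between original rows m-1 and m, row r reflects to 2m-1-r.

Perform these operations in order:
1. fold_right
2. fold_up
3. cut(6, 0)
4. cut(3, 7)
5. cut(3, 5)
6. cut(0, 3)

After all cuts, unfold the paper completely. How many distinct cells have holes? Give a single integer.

Op 1 fold_right: fold axis v@8; visible region now rows[0,16) x cols[8,16) = 16x8
Op 2 fold_up: fold axis h@8; visible region now rows[0,8) x cols[8,16) = 8x8
Op 3 cut(6, 0): punch at orig (6,8); cuts so far [(6, 8)]; region rows[0,8) x cols[8,16) = 8x8
Op 4 cut(3, 7): punch at orig (3,15); cuts so far [(3, 15), (6, 8)]; region rows[0,8) x cols[8,16) = 8x8
Op 5 cut(3, 5): punch at orig (3,13); cuts so far [(3, 13), (3, 15), (6, 8)]; region rows[0,8) x cols[8,16) = 8x8
Op 6 cut(0, 3): punch at orig (0,11); cuts so far [(0, 11), (3, 13), (3, 15), (6, 8)]; region rows[0,8) x cols[8,16) = 8x8
Unfold 1 (reflect across h@8): 8 holes -> [(0, 11), (3, 13), (3, 15), (6, 8), (9, 8), (12, 13), (12, 15), (15, 11)]
Unfold 2 (reflect across v@8): 16 holes -> [(0, 4), (0, 11), (3, 0), (3, 2), (3, 13), (3, 15), (6, 7), (6, 8), (9, 7), (9, 8), (12, 0), (12, 2), (12, 13), (12, 15), (15, 4), (15, 11)]

Answer: 16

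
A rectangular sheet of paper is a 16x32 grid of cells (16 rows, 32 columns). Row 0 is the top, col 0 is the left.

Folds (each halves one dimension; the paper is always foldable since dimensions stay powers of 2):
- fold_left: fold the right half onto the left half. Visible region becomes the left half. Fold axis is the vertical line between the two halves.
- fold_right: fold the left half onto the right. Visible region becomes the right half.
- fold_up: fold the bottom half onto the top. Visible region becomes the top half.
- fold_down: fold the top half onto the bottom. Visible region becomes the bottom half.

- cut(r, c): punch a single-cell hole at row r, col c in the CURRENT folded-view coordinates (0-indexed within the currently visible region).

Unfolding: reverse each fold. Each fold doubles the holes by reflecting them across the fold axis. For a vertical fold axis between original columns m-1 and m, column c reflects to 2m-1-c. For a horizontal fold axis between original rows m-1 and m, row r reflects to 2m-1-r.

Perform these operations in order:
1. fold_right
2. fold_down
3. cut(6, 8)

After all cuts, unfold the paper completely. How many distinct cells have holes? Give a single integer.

Op 1 fold_right: fold axis v@16; visible region now rows[0,16) x cols[16,32) = 16x16
Op 2 fold_down: fold axis h@8; visible region now rows[8,16) x cols[16,32) = 8x16
Op 3 cut(6, 8): punch at orig (14,24); cuts so far [(14, 24)]; region rows[8,16) x cols[16,32) = 8x16
Unfold 1 (reflect across h@8): 2 holes -> [(1, 24), (14, 24)]
Unfold 2 (reflect across v@16): 4 holes -> [(1, 7), (1, 24), (14, 7), (14, 24)]

Answer: 4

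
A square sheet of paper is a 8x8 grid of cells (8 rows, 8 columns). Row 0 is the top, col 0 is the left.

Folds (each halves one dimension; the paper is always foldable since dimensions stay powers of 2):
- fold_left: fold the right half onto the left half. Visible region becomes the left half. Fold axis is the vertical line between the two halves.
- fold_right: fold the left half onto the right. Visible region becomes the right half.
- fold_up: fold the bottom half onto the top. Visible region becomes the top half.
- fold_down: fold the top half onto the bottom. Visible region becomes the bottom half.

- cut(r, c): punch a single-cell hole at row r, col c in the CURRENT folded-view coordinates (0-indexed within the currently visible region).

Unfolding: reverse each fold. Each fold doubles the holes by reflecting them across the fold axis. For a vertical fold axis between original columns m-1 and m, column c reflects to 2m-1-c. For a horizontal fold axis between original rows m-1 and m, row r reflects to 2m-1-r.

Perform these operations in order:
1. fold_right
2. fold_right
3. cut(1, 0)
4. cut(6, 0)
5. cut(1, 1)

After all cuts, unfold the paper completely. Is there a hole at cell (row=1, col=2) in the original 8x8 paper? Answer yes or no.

Op 1 fold_right: fold axis v@4; visible region now rows[0,8) x cols[4,8) = 8x4
Op 2 fold_right: fold axis v@6; visible region now rows[0,8) x cols[6,8) = 8x2
Op 3 cut(1, 0): punch at orig (1,6); cuts so far [(1, 6)]; region rows[0,8) x cols[6,8) = 8x2
Op 4 cut(6, 0): punch at orig (6,6); cuts so far [(1, 6), (6, 6)]; region rows[0,8) x cols[6,8) = 8x2
Op 5 cut(1, 1): punch at orig (1,7); cuts so far [(1, 6), (1, 7), (6, 6)]; region rows[0,8) x cols[6,8) = 8x2
Unfold 1 (reflect across v@6): 6 holes -> [(1, 4), (1, 5), (1, 6), (1, 7), (6, 5), (6, 6)]
Unfold 2 (reflect across v@4): 12 holes -> [(1, 0), (1, 1), (1, 2), (1, 3), (1, 4), (1, 5), (1, 6), (1, 7), (6, 1), (6, 2), (6, 5), (6, 6)]
Holes: [(1, 0), (1, 1), (1, 2), (1, 3), (1, 4), (1, 5), (1, 6), (1, 7), (6, 1), (6, 2), (6, 5), (6, 6)]

Answer: yes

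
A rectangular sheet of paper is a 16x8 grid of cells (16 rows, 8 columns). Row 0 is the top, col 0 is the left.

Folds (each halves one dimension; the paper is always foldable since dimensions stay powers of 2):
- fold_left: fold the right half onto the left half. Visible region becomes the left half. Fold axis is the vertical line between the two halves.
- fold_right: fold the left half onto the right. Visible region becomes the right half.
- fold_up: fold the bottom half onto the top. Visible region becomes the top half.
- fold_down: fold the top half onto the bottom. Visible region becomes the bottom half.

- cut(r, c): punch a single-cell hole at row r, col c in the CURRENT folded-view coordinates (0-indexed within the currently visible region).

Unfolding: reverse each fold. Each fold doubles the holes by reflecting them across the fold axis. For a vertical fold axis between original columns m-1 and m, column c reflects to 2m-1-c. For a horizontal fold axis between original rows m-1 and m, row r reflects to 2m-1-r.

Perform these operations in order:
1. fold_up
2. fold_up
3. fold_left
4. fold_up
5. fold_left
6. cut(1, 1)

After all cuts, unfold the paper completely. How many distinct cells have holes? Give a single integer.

Answer: 32

Derivation:
Op 1 fold_up: fold axis h@8; visible region now rows[0,8) x cols[0,8) = 8x8
Op 2 fold_up: fold axis h@4; visible region now rows[0,4) x cols[0,8) = 4x8
Op 3 fold_left: fold axis v@4; visible region now rows[0,4) x cols[0,4) = 4x4
Op 4 fold_up: fold axis h@2; visible region now rows[0,2) x cols[0,4) = 2x4
Op 5 fold_left: fold axis v@2; visible region now rows[0,2) x cols[0,2) = 2x2
Op 6 cut(1, 1): punch at orig (1,1); cuts so far [(1, 1)]; region rows[0,2) x cols[0,2) = 2x2
Unfold 1 (reflect across v@2): 2 holes -> [(1, 1), (1, 2)]
Unfold 2 (reflect across h@2): 4 holes -> [(1, 1), (1, 2), (2, 1), (2, 2)]
Unfold 3 (reflect across v@4): 8 holes -> [(1, 1), (1, 2), (1, 5), (1, 6), (2, 1), (2, 2), (2, 5), (2, 6)]
Unfold 4 (reflect across h@4): 16 holes -> [(1, 1), (1, 2), (1, 5), (1, 6), (2, 1), (2, 2), (2, 5), (2, 6), (5, 1), (5, 2), (5, 5), (5, 6), (6, 1), (6, 2), (6, 5), (6, 6)]
Unfold 5 (reflect across h@8): 32 holes -> [(1, 1), (1, 2), (1, 5), (1, 6), (2, 1), (2, 2), (2, 5), (2, 6), (5, 1), (5, 2), (5, 5), (5, 6), (6, 1), (6, 2), (6, 5), (6, 6), (9, 1), (9, 2), (9, 5), (9, 6), (10, 1), (10, 2), (10, 5), (10, 6), (13, 1), (13, 2), (13, 5), (13, 6), (14, 1), (14, 2), (14, 5), (14, 6)]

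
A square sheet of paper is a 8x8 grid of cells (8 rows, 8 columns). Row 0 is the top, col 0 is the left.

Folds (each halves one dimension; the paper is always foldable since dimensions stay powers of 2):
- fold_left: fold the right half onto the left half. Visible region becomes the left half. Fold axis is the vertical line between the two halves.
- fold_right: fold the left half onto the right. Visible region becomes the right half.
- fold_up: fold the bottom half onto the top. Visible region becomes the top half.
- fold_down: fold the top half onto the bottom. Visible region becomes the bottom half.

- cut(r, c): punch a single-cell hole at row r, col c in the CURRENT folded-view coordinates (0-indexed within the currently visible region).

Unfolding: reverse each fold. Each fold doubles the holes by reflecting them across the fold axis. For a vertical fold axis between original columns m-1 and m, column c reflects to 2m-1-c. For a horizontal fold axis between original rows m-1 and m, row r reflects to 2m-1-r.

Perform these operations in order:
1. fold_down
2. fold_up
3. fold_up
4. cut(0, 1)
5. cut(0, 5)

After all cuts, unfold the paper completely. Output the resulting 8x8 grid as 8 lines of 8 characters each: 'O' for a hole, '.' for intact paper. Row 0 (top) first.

Answer: .O...O..
.O...O..
.O...O..
.O...O..
.O...O..
.O...O..
.O...O..
.O...O..

Derivation:
Op 1 fold_down: fold axis h@4; visible region now rows[4,8) x cols[0,8) = 4x8
Op 2 fold_up: fold axis h@6; visible region now rows[4,6) x cols[0,8) = 2x8
Op 3 fold_up: fold axis h@5; visible region now rows[4,5) x cols[0,8) = 1x8
Op 4 cut(0, 1): punch at orig (4,1); cuts so far [(4, 1)]; region rows[4,5) x cols[0,8) = 1x8
Op 5 cut(0, 5): punch at orig (4,5); cuts so far [(4, 1), (4, 5)]; region rows[4,5) x cols[0,8) = 1x8
Unfold 1 (reflect across h@5): 4 holes -> [(4, 1), (4, 5), (5, 1), (5, 5)]
Unfold 2 (reflect across h@6): 8 holes -> [(4, 1), (4, 5), (5, 1), (5, 5), (6, 1), (6, 5), (7, 1), (7, 5)]
Unfold 3 (reflect across h@4): 16 holes -> [(0, 1), (0, 5), (1, 1), (1, 5), (2, 1), (2, 5), (3, 1), (3, 5), (4, 1), (4, 5), (5, 1), (5, 5), (6, 1), (6, 5), (7, 1), (7, 5)]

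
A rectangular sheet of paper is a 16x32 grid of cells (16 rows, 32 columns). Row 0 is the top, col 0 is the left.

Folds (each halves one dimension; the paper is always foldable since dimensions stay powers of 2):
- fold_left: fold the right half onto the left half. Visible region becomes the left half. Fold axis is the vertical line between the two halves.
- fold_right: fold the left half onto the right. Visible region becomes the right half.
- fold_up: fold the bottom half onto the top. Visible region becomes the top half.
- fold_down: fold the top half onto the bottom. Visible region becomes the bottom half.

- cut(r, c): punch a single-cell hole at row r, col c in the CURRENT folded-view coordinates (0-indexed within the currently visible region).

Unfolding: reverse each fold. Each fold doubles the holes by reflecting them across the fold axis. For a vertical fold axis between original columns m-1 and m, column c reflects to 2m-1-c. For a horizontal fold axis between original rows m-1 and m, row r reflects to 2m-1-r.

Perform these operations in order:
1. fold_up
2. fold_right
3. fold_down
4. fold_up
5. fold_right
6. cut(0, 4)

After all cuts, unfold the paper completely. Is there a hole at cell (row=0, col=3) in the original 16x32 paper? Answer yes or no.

Op 1 fold_up: fold axis h@8; visible region now rows[0,8) x cols[0,32) = 8x32
Op 2 fold_right: fold axis v@16; visible region now rows[0,8) x cols[16,32) = 8x16
Op 3 fold_down: fold axis h@4; visible region now rows[4,8) x cols[16,32) = 4x16
Op 4 fold_up: fold axis h@6; visible region now rows[4,6) x cols[16,32) = 2x16
Op 5 fold_right: fold axis v@24; visible region now rows[4,6) x cols[24,32) = 2x8
Op 6 cut(0, 4): punch at orig (4,28); cuts so far [(4, 28)]; region rows[4,6) x cols[24,32) = 2x8
Unfold 1 (reflect across v@24): 2 holes -> [(4, 19), (4, 28)]
Unfold 2 (reflect across h@6): 4 holes -> [(4, 19), (4, 28), (7, 19), (7, 28)]
Unfold 3 (reflect across h@4): 8 holes -> [(0, 19), (0, 28), (3, 19), (3, 28), (4, 19), (4, 28), (7, 19), (7, 28)]
Unfold 4 (reflect across v@16): 16 holes -> [(0, 3), (0, 12), (0, 19), (0, 28), (3, 3), (3, 12), (3, 19), (3, 28), (4, 3), (4, 12), (4, 19), (4, 28), (7, 3), (7, 12), (7, 19), (7, 28)]
Unfold 5 (reflect across h@8): 32 holes -> [(0, 3), (0, 12), (0, 19), (0, 28), (3, 3), (3, 12), (3, 19), (3, 28), (4, 3), (4, 12), (4, 19), (4, 28), (7, 3), (7, 12), (7, 19), (7, 28), (8, 3), (8, 12), (8, 19), (8, 28), (11, 3), (11, 12), (11, 19), (11, 28), (12, 3), (12, 12), (12, 19), (12, 28), (15, 3), (15, 12), (15, 19), (15, 28)]
Holes: [(0, 3), (0, 12), (0, 19), (0, 28), (3, 3), (3, 12), (3, 19), (3, 28), (4, 3), (4, 12), (4, 19), (4, 28), (7, 3), (7, 12), (7, 19), (7, 28), (8, 3), (8, 12), (8, 19), (8, 28), (11, 3), (11, 12), (11, 19), (11, 28), (12, 3), (12, 12), (12, 19), (12, 28), (15, 3), (15, 12), (15, 19), (15, 28)]

Answer: yes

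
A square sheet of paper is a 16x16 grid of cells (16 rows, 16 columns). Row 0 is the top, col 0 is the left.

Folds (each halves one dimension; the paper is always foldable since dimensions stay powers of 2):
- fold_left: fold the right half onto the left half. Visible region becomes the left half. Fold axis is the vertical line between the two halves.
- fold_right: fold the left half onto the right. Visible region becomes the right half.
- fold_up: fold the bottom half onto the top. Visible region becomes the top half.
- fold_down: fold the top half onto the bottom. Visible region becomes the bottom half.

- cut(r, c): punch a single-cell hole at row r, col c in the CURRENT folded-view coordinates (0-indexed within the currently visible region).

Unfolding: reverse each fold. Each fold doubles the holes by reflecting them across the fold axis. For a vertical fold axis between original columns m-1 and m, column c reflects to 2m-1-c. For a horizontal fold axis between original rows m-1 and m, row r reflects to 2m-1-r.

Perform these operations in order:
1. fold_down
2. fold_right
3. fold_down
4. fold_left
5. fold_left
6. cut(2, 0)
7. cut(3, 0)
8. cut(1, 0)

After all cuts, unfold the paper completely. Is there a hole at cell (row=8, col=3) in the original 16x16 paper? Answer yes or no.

Answer: yes

Derivation:
Op 1 fold_down: fold axis h@8; visible region now rows[8,16) x cols[0,16) = 8x16
Op 2 fold_right: fold axis v@8; visible region now rows[8,16) x cols[8,16) = 8x8
Op 3 fold_down: fold axis h@12; visible region now rows[12,16) x cols[8,16) = 4x8
Op 4 fold_left: fold axis v@12; visible region now rows[12,16) x cols[8,12) = 4x4
Op 5 fold_left: fold axis v@10; visible region now rows[12,16) x cols[8,10) = 4x2
Op 6 cut(2, 0): punch at orig (14,8); cuts so far [(14, 8)]; region rows[12,16) x cols[8,10) = 4x2
Op 7 cut(3, 0): punch at orig (15,8); cuts so far [(14, 8), (15, 8)]; region rows[12,16) x cols[8,10) = 4x2
Op 8 cut(1, 0): punch at orig (13,8); cuts so far [(13, 8), (14, 8), (15, 8)]; region rows[12,16) x cols[8,10) = 4x2
Unfold 1 (reflect across v@10): 6 holes -> [(13, 8), (13, 11), (14, 8), (14, 11), (15, 8), (15, 11)]
Unfold 2 (reflect across v@12): 12 holes -> [(13, 8), (13, 11), (13, 12), (13, 15), (14, 8), (14, 11), (14, 12), (14, 15), (15, 8), (15, 11), (15, 12), (15, 15)]
Unfold 3 (reflect across h@12): 24 holes -> [(8, 8), (8, 11), (8, 12), (8, 15), (9, 8), (9, 11), (9, 12), (9, 15), (10, 8), (10, 11), (10, 12), (10, 15), (13, 8), (13, 11), (13, 12), (13, 15), (14, 8), (14, 11), (14, 12), (14, 15), (15, 8), (15, 11), (15, 12), (15, 15)]
Unfold 4 (reflect across v@8): 48 holes -> [(8, 0), (8, 3), (8, 4), (8, 7), (8, 8), (8, 11), (8, 12), (8, 15), (9, 0), (9, 3), (9, 4), (9, 7), (9, 8), (9, 11), (9, 12), (9, 15), (10, 0), (10, 3), (10, 4), (10, 7), (10, 8), (10, 11), (10, 12), (10, 15), (13, 0), (13, 3), (13, 4), (13, 7), (13, 8), (13, 11), (13, 12), (13, 15), (14, 0), (14, 3), (14, 4), (14, 7), (14, 8), (14, 11), (14, 12), (14, 15), (15, 0), (15, 3), (15, 4), (15, 7), (15, 8), (15, 11), (15, 12), (15, 15)]
Unfold 5 (reflect across h@8): 96 holes -> [(0, 0), (0, 3), (0, 4), (0, 7), (0, 8), (0, 11), (0, 12), (0, 15), (1, 0), (1, 3), (1, 4), (1, 7), (1, 8), (1, 11), (1, 12), (1, 15), (2, 0), (2, 3), (2, 4), (2, 7), (2, 8), (2, 11), (2, 12), (2, 15), (5, 0), (5, 3), (5, 4), (5, 7), (5, 8), (5, 11), (5, 12), (5, 15), (6, 0), (6, 3), (6, 4), (6, 7), (6, 8), (6, 11), (6, 12), (6, 15), (7, 0), (7, 3), (7, 4), (7, 7), (7, 8), (7, 11), (7, 12), (7, 15), (8, 0), (8, 3), (8, 4), (8, 7), (8, 8), (8, 11), (8, 12), (8, 15), (9, 0), (9, 3), (9, 4), (9, 7), (9, 8), (9, 11), (9, 12), (9, 15), (10, 0), (10, 3), (10, 4), (10, 7), (10, 8), (10, 11), (10, 12), (10, 15), (13, 0), (13, 3), (13, 4), (13, 7), (13, 8), (13, 11), (13, 12), (13, 15), (14, 0), (14, 3), (14, 4), (14, 7), (14, 8), (14, 11), (14, 12), (14, 15), (15, 0), (15, 3), (15, 4), (15, 7), (15, 8), (15, 11), (15, 12), (15, 15)]
Holes: [(0, 0), (0, 3), (0, 4), (0, 7), (0, 8), (0, 11), (0, 12), (0, 15), (1, 0), (1, 3), (1, 4), (1, 7), (1, 8), (1, 11), (1, 12), (1, 15), (2, 0), (2, 3), (2, 4), (2, 7), (2, 8), (2, 11), (2, 12), (2, 15), (5, 0), (5, 3), (5, 4), (5, 7), (5, 8), (5, 11), (5, 12), (5, 15), (6, 0), (6, 3), (6, 4), (6, 7), (6, 8), (6, 11), (6, 12), (6, 15), (7, 0), (7, 3), (7, 4), (7, 7), (7, 8), (7, 11), (7, 12), (7, 15), (8, 0), (8, 3), (8, 4), (8, 7), (8, 8), (8, 11), (8, 12), (8, 15), (9, 0), (9, 3), (9, 4), (9, 7), (9, 8), (9, 11), (9, 12), (9, 15), (10, 0), (10, 3), (10, 4), (10, 7), (10, 8), (10, 11), (10, 12), (10, 15), (13, 0), (13, 3), (13, 4), (13, 7), (13, 8), (13, 11), (13, 12), (13, 15), (14, 0), (14, 3), (14, 4), (14, 7), (14, 8), (14, 11), (14, 12), (14, 15), (15, 0), (15, 3), (15, 4), (15, 7), (15, 8), (15, 11), (15, 12), (15, 15)]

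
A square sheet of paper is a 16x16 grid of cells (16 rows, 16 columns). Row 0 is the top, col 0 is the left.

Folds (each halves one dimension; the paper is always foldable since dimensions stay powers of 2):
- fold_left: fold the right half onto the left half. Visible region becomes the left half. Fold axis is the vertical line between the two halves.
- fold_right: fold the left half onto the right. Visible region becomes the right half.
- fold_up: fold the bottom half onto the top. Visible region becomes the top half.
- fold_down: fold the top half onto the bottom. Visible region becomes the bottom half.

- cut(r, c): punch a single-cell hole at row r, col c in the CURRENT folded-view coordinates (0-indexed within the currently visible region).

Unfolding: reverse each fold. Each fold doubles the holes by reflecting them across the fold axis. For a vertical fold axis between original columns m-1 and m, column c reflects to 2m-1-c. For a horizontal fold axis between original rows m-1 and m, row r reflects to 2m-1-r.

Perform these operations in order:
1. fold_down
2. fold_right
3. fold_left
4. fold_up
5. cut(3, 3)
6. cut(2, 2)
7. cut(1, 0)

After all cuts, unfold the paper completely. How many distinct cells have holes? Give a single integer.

Op 1 fold_down: fold axis h@8; visible region now rows[8,16) x cols[0,16) = 8x16
Op 2 fold_right: fold axis v@8; visible region now rows[8,16) x cols[8,16) = 8x8
Op 3 fold_left: fold axis v@12; visible region now rows[8,16) x cols[8,12) = 8x4
Op 4 fold_up: fold axis h@12; visible region now rows[8,12) x cols[8,12) = 4x4
Op 5 cut(3, 3): punch at orig (11,11); cuts so far [(11, 11)]; region rows[8,12) x cols[8,12) = 4x4
Op 6 cut(2, 2): punch at orig (10,10); cuts so far [(10, 10), (11, 11)]; region rows[8,12) x cols[8,12) = 4x4
Op 7 cut(1, 0): punch at orig (9,8); cuts so far [(9, 8), (10, 10), (11, 11)]; region rows[8,12) x cols[8,12) = 4x4
Unfold 1 (reflect across h@12): 6 holes -> [(9, 8), (10, 10), (11, 11), (12, 11), (13, 10), (14, 8)]
Unfold 2 (reflect across v@12): 12 holes -> [(9, 8), (9, 15), (10, 10), (10, 13), (11, 11), (11, 12), (12, 11), (12, 12), (13, 10), (13, 13), (14, 8), (14, 15)]
Unfold 3 (reflect across v@8): 24 holes -> [(9, 0), (9, 7), (9, 8), (9, 15), (10, 2), (10, 5), (10, 10), (10, 13), (11, 3), (11, 4), (11, 11), (11, 12), (12, 3), (12, 4), (12, 11), (12, 12), (13, 2), (13, 5), (13, 10), (13, 13), (14, 0), (14, 7), (14, 8), (14, 15)]
Unfold 4 (reflect across h@8): 48 holes -> [(1, 0), (1, 7), (1, 8), (1, 15), (2, 2), (2, 5), (2, 10), (2, 13), (3, 3), (3, 4), (3, 11), (3, 12), (4, 3), (4, 4), (4, 11), (4, 12), (5, 2), (5, 5), (5, 10), (5, 13), (6, 0), (6, 7), (6, 8), (6, 15), (9, 0), (9, 7), (9, 8), (9, 15), (10, 2), (10, 5), (10, 10), (10, 13), (11, 3), (11, 4), (11, 11), (11, 12), (12, 3), (12, 4), (12, 11), (12, 12), (13, 2), (13, 5), (13, 10), (13, 13), (14, 0), (14, 7), (14, 8), (14, 15)]

Answer: 48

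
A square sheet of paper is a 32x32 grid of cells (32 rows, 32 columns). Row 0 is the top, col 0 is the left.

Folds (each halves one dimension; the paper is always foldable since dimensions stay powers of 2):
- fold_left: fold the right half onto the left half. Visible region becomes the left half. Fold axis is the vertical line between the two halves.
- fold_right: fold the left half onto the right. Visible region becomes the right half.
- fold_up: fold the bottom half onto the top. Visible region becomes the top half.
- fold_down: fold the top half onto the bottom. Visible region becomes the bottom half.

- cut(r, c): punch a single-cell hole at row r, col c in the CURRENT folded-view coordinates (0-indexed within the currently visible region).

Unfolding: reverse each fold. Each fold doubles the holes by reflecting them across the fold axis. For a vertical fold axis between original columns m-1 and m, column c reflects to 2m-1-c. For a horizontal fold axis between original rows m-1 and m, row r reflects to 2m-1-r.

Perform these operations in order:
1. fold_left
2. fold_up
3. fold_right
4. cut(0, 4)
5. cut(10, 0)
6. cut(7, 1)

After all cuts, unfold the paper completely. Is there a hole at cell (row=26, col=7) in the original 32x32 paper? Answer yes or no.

Answer: no

Derivation:
Op 1 fold_left: fold axis v@16; visible region now rows[0,32) x cols[0,16) = 32x16
Op 2 fold_up: fold axis h@16; visible region now rows[0,16) x cols[0,16) = 16x16
Op 3 fold_right: fold axis v@8; visible region now rows[0,16) x cols[8,16) = 16x8
Op 4 cut(0, 4): punch at orig (0,12); cuts so far [(0, 12)]; region rows[0,16) x cols[8,16) = 16x8
Op 5 cut(10, 0): punch at orig (10,8); cuts so far [(0, 12), (10, 8)]; region rows[0,16) x cols[8,16) = 16x8
Op 6 cut(7, 1): punch at orig (7,9); cuts so far [(0, 12), (7, 9), (10, 8)]; region rows[0,16) x cols[8,16) = 16x8
Unfold 1 (reflect across v@8): 6 holes -> [(0, 3), (0, 12), (7, 6), (7, 9), (10, 7), (10, 8)]
Unfold 2 (reflect across h@16): 12 holes -> [(0, 3), (0, 12), (7, 6), (7, 9), (10, 7), (10, 8), (21, 7), (21, 8), (24, 6), (24, 9), (31, 3), (31, 12)]
Unfold 3 (reflect across v@16): 24 holes -> [(0, 3), (0, 12), (0, 19), (0, 28), (7, 6), (7, 9), (7, 22), (7, 25), (10, 7), (10, 8), (10, 23), (10, 24), (21, 7), (21, 8), (21, 23), (21, 24), (24, 6), (24, 9), (24, 22), (24, 25), (31, 3), (31, 12), (31, 19), (31, 28)]
Holes: [(0, 3), (0, 12), (0, 19), (0, 28), (7, 6), (7, 9), (7, 22), (7, 25), (10, 7), (10, 8), (10, 23), (10, 24), (21, 7), (21, 8), (21, 23), (21, 24), (24, 6), (24, 9), (24, 22), (24, 25), (31, 3), (31, 12), (31, 19), (31, 28)]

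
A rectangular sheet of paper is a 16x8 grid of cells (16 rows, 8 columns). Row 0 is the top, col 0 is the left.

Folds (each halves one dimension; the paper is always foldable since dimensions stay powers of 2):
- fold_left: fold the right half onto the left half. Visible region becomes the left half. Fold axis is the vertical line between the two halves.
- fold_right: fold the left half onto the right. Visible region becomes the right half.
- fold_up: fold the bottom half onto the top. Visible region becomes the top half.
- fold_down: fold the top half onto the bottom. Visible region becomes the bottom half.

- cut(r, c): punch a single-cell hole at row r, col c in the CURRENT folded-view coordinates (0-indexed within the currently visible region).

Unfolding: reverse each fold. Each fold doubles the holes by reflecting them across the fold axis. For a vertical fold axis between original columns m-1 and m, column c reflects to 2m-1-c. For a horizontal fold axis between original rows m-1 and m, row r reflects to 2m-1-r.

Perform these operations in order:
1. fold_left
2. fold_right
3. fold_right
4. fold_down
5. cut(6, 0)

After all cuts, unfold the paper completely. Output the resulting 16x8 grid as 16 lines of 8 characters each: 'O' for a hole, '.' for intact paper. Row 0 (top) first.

Op 1 fold_left: fold axis v@4; visible region now rows[0,16) x cols[0,4) = 16x4
Op 2 fold_right: fold axis v@2; visible region now rows[0,16) x cols[2,4) = 16x2
Op 3 fold_right: fold axis v@3; visible region now rows[0,16) x cols[3,4) = 16x1
Op 4 fold_down: fold axis h@8; visible region now rows[8,16) x cols[3,4) = 8x1
Op 5 cut(6, 0): punch at orig (14,3); cuts so far [(14, 3)]; region rows[8,16) x cols[3,4) = 8x1
Unfold 1 (reflect across h@8): 2 holes -> [(1, 3), (14, 3)]
Unfold 2 (reflect across v@3): 4 holes -> [(1, 2), (1, 3), (14, 2), (14, 3)]
Unfold 3 (reflect across v@2): 8 holes -> [(1, 0), (1, 1), (1, 2), (1, 3), (14, 0), (14, 1), (14, 2), (14, 3)]
Unfold 4 (reflect across v@4): 16 holes -> [(1, 0), (1, 1), (1, 2), (1, 3), (1, 4), (1, 5), (1, 6), (1, 7), (14, 0), (14, 1), (14, 2), (14, 3), (14, 4), (14, 5), (14, 6), (14, 7)]

Answer: ........
OOOOOOOO
........
........
........
........
........
........
........
........
........
........
........
........
OOOOOOOO
........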